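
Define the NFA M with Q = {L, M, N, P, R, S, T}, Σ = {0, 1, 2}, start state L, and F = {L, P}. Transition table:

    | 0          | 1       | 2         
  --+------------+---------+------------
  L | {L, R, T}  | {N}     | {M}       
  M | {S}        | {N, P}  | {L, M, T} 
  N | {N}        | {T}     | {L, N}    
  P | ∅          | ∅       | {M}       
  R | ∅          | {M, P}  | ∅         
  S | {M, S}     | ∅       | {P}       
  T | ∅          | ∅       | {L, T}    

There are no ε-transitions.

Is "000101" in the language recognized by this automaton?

No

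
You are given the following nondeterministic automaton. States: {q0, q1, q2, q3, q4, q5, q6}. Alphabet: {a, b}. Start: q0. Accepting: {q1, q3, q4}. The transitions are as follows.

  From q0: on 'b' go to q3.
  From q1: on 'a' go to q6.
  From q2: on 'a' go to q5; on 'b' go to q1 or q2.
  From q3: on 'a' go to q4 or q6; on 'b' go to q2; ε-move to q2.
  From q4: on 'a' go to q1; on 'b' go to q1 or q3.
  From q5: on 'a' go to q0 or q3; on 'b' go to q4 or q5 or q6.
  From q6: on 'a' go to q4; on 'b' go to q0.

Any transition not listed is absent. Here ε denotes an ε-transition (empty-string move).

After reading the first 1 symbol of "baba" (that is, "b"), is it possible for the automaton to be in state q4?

Start in {q0}.
Read 'b': q0→{q3}; union {q3}; ε-closure = {q2, q3}.
State q4 is not in {q2, q3}.

No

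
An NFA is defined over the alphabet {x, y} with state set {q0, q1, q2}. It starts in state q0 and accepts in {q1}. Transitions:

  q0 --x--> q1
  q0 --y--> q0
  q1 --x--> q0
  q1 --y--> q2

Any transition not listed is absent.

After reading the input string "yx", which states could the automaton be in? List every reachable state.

Start in {q0}.
Read 'y': {q0} → {q0}.
Read 'x': {q0} → {q1}.

{q1}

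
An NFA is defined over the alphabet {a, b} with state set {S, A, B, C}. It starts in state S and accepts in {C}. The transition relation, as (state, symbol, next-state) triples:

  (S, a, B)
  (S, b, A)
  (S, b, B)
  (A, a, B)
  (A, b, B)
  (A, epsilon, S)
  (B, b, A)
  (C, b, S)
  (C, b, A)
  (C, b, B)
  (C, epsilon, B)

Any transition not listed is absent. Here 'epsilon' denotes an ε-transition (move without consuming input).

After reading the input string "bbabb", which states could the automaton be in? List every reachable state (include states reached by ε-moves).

Start in {S}.
Read 'b': {S} → {S, A, B}.
Read 'b': {S, A, B} → {S, A, B}.
Read 'a': {S, A, B} → {B}.
Read 'b': {B} → {S, A}.
Read 'b': {S, A} → {S, A, B}.

{S, A, B}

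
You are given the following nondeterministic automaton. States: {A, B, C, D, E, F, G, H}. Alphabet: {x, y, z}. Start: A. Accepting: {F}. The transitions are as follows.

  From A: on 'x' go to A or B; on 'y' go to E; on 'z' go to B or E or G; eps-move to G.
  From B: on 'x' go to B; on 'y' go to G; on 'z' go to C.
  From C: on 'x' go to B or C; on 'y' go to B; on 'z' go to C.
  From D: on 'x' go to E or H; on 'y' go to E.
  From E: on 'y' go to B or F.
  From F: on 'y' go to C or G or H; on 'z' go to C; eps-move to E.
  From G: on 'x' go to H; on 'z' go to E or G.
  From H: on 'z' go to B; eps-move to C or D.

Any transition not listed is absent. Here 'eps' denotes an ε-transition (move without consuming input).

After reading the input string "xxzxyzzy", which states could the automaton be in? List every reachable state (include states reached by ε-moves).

Start: ε-closure({A}) = {A, G}.
Read 'x': {A, G} → {A, B, C, D, G, H}.
Read 'x': {A, B, C, D, G, H} → {A, B, C, D, E, G, H}.
Read 'z': {A, B, C, D, E, G, H} → {B, C, E, G}.
Read 'x': {B, C, E, G} → {B, C, D, H}.
Read 'y': {B, C, D, H} → {B, E, G}.
Read 'z': {B, E, G} → {C, E, G}.
Read 'z': {C, E, G} → {C, E, G}.
Read 'y': {C, E, G} → {B, E, F}.

{B, E, F}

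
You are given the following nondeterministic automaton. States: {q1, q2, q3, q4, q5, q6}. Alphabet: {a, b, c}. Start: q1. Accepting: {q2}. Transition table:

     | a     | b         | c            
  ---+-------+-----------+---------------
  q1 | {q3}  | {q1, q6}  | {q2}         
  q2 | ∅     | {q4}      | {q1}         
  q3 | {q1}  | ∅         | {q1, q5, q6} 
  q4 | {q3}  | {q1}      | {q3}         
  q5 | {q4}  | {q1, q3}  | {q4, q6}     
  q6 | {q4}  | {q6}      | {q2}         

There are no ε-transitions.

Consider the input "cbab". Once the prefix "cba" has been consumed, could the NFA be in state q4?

No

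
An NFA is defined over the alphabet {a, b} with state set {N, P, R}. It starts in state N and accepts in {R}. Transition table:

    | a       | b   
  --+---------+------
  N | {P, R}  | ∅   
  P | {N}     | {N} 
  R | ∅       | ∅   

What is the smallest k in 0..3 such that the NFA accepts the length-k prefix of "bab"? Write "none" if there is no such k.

none

Start in {N}.
Read 'b': N→∅; now ∅.
The set is empty and remains empty for the remaining 2 symbols.
No reachable set along the way intersects F.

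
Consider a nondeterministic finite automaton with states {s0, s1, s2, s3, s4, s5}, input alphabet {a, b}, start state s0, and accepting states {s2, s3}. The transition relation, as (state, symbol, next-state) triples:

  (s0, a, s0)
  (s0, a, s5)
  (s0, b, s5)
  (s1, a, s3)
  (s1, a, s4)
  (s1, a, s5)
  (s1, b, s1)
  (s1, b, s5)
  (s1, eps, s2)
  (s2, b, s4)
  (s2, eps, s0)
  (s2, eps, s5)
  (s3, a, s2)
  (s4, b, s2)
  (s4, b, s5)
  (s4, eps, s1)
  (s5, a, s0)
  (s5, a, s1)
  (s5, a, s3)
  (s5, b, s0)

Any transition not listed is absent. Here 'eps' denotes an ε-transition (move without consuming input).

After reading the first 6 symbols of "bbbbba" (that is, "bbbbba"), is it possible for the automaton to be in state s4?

Start in {s0}.
Read 'b': s0→{s5}; now {s5}.
Read 'b': s5→{s0}; now {s0}.
Read 'b': s0→{s5}; now {s5}.
Read 'b': s5→{s0}; now {s0}.
Read 'b': s0→{s5}; now {s5}.
Read 'a': s5→{s0, s1, s3}; union {s0, s1, s3}; ε-closure = {s0, s1, s2, s3, s5}.
State s4 is not in {s0, s1, s2, s3, s5}.

No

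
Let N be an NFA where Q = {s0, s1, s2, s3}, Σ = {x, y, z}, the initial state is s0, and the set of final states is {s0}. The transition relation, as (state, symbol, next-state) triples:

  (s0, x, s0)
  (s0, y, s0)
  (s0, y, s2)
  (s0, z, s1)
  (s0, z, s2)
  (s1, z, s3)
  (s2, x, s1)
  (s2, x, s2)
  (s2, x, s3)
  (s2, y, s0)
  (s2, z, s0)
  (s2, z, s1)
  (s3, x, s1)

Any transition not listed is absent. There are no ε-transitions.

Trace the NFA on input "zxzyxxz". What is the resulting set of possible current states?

Start in {s0}.
Read 'z': s0→{s1, s2}; now {s1, s2}.
Read 'x': s1→∅, s2→{s1, s2, s3}; now {s1, s2, s3}.
Read 'z': s1→{s3}, s2→{s0, s1}, s3→∅; now {s0, s1, s3}.
Read 'y': s0→{s0, s2}, s1→∅, s3→∅; now {s0, s2}.
Read 'x': s0→{s0}, s2→{s1, s2, s3}; now {s0, s1, s2, s3}.
Read 'x': s0→{s0}, s1→∅, s2→{s1, s2, s3}, s3→{s1}; now {s0, s1, s2, s3}.
Read 'z': s0→{s1, s2}, s1→{s3}, s2→{s0, s1}, s3→∅; now {s0, s1, s2, s3}.

{s0, s1, s2, s3}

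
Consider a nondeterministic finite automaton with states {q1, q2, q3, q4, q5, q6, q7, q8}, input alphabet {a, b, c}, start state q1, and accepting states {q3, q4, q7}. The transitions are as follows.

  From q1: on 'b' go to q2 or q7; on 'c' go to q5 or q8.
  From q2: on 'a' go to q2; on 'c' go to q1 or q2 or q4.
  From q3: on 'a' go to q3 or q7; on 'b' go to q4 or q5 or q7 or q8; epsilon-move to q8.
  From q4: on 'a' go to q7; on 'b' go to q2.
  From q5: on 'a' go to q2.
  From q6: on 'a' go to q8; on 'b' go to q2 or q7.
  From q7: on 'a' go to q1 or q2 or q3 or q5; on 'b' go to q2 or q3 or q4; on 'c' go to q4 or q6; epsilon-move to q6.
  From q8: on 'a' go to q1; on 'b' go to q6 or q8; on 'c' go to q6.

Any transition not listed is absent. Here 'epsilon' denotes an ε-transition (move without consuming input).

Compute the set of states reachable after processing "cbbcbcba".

{q1, q2, q3, q5, q8}

Start in {q1}.
Read 'c': {q1} → {q5, q8}.
Read 'b': {q5, q8} → {q6, q8}.
Read 'b': {q6, q8} → {q2, q6, q7, q8}.
Read 'c': {q2, q6, q7, q8} → {q1, q2, q4, q6}.
Read 'b': {q1, q2, q4, q6} → {q2, q6, q7}.
Read 'c': {q2, q6, q7} → {q1, q2, q4, q6}.
Read 'b': {q1, q2, q4, q6} → {q2, q6, q7}.
Read 'a': {q2, q6, q7} → {q1, q2, q3, q5, q8}.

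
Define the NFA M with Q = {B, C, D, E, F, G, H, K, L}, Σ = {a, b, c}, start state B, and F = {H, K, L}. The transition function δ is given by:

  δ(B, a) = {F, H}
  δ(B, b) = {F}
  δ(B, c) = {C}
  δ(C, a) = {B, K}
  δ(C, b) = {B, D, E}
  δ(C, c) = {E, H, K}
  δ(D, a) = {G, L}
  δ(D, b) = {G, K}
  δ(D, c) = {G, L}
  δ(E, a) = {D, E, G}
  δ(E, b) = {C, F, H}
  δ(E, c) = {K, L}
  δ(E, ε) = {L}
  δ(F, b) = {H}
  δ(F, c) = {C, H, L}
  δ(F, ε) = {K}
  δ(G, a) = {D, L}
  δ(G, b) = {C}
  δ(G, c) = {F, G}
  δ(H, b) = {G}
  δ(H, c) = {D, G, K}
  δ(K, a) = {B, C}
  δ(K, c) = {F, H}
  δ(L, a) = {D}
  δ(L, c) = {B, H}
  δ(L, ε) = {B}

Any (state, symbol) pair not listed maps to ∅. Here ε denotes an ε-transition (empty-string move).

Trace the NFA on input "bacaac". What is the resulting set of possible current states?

{B, C, D, E, F, G, H, K, L}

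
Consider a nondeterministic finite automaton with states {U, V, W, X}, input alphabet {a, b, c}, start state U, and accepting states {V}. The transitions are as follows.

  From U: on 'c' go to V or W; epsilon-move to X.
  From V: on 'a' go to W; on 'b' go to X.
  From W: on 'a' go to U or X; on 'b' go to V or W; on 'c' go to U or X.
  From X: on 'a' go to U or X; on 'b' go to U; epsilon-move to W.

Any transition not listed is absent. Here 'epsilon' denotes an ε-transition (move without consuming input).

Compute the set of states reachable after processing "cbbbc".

Start: ε-closure({U}) = {U, W, X}.
Read 'c': U→{V, W}, W→{U, X}, X→∅; now {U, V, W, X}.
Read 'b': U→∅, V→{X}, W→{V, W}, X→{U}; now {U, V, W, X}.
Read 'b': U→∅, V→{X}, W→{V, W}, X→{U}; now {U, V, W, X}.
Read 'b': U→∅, V→{X}, W→{V, W}, X→{U}; now {U, V, W, X}.
Read 'c': U→{V, W}, V→∅, W→{U, X}, X→∅; now {U, V, W, X}.

{U, V, W, X}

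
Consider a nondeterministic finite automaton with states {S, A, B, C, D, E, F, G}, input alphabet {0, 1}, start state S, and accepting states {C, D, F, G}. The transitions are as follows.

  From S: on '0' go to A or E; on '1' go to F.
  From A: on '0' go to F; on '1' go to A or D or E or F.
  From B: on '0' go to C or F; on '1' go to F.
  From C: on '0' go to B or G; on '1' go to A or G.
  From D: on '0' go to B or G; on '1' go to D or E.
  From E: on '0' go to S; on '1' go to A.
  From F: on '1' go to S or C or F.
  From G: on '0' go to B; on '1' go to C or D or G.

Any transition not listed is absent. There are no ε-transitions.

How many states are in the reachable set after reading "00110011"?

7

Start in {S}.
Read '0': {S} → {A, E}.
Read '0': {A, E} → {S, F}.
Read '1': {S, F} → {S, C, F}.
Read '1': {S, C, F} → {S, A, C, F, G}.
Read '0': {S, A, C, F, G} → {A, B, E, F, G}.
Read '0': {A, B, E, F, G} → {S, B, C, F}.
Read '1': {S, B, C, F} → {S, A, C, F, G}.
Read '1': {S, A, C, F, G} → {S, A, C, D, E, F, G}.
That set has 7 states.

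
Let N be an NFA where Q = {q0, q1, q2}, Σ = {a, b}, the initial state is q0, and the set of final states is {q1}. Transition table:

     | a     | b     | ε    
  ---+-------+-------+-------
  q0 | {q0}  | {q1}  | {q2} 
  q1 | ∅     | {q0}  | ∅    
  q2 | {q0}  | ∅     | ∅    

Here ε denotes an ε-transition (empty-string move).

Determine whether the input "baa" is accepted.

Start: ε-closure({q0}) = {q0, q2}.
Read 'b': q0→{q1}, q2→∅; now {q1}.
Read 'a': q1→∅; now ∅.
The set is empty and remains empty for the remaining 1 symbol.
The final set ∅ contains no accepting state.

No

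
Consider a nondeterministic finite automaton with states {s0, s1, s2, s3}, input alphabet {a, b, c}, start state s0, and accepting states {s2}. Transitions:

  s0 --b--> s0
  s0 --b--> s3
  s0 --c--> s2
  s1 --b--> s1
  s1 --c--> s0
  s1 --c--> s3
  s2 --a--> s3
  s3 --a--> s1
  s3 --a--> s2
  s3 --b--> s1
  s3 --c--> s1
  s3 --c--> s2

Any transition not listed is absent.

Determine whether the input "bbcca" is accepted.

Yes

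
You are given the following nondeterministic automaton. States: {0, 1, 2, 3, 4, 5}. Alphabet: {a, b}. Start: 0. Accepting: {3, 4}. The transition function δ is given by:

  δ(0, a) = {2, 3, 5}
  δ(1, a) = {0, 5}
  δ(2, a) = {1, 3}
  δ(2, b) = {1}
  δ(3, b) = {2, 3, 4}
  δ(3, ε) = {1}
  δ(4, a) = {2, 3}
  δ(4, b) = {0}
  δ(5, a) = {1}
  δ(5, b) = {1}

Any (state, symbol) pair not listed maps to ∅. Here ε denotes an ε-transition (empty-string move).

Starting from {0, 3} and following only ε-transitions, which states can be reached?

{0, 1, 3}

Begin with {0, 3}.
ε-move 3 → 1; add 1.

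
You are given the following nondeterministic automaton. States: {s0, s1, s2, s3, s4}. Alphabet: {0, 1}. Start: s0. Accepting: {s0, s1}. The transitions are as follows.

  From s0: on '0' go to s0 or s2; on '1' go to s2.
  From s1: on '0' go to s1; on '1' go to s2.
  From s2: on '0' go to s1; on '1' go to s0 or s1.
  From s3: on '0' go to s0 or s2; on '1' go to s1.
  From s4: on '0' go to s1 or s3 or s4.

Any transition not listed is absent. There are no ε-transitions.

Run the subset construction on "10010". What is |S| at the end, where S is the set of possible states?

Start in {s0}.
Read '1': {s0} → {s2}.
Read '0': {s2} → {s1}.
Read '0': {s1} → {s1}.
Read '1': {s1} → {s2}.
Read '0': {s2} → {s1}.
That set has 1 state.

1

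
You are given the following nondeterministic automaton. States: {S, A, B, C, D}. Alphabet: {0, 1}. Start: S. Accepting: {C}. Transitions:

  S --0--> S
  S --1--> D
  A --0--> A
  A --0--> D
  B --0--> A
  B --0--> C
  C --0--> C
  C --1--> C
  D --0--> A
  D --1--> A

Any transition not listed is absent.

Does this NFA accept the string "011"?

Start in {S}.
Read '0': S→{S}; now {S}.
Read '1': S→{D}; now {D}.
Read '1': D→{A}; now {A}.
The final set {A} contains no accepting state.

No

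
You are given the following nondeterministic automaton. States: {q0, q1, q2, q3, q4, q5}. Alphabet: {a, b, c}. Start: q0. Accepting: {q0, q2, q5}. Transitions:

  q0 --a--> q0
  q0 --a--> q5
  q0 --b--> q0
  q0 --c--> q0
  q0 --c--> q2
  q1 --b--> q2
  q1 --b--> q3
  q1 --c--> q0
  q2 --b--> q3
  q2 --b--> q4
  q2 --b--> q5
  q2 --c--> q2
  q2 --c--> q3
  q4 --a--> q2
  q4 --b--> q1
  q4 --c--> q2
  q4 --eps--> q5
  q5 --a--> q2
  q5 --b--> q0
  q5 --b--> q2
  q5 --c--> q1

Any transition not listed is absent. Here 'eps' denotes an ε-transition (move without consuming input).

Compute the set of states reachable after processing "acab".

{q0, q2}

Start in {q0}.
Read 'a': q0→{q0, q5}; now {q0, q5}.
Read 'c': q0→{q0, q2}, q5→{q1}; now {q0, q1, q2}.
Read 'a': q0→{q0, q5}, q1→∅, q2→∅; now {q0, q5}.
Read 'b': q0→{q0}, q5→{q0, q2}; now {q0, q2}.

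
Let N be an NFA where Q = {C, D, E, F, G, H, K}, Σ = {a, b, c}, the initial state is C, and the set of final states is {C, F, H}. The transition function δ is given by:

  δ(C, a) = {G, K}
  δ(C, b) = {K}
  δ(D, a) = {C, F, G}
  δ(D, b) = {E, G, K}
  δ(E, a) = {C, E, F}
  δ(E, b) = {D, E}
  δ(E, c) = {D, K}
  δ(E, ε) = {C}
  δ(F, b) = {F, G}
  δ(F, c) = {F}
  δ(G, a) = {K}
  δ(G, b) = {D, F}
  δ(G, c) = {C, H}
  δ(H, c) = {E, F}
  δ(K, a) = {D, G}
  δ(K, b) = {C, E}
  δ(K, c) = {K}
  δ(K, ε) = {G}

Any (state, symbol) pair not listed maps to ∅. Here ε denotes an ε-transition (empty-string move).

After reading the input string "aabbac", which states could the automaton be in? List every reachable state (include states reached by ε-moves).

{C, D, F, G, H, K}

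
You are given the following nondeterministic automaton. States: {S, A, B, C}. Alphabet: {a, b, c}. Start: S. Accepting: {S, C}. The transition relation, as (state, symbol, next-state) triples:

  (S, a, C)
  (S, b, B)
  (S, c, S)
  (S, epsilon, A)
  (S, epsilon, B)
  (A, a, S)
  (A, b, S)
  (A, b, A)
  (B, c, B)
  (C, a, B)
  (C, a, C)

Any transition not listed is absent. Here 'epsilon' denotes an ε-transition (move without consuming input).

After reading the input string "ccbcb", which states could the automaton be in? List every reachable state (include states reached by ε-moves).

Start: ε-closure({S}) = {S, A, B}.
Read 'c': S→{S}, A→∅, B→{B}; union {S, B}; ε-closure = {S, A, B}.
Read 'c': S→{S}, A→∅, B→{B}; union {S, B}; ε-closure = {S, A, B}.
Read 'b': S→{B}, A→{S, A}, B→∅; now {S, A, B}.
Read 'c': S→{S}, A→∅, B→{B}; union {S, B}; ε-closure = {S, A, B}.
Read 'b': S→{B}, A→{S, A}, B→∅; now {S, A, B}.

{S, A, B}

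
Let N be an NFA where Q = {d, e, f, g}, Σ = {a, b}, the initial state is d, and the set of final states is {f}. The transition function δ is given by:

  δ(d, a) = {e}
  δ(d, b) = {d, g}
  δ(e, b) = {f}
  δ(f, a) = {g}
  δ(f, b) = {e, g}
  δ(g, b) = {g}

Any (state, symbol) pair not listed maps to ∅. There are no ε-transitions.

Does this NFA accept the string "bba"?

No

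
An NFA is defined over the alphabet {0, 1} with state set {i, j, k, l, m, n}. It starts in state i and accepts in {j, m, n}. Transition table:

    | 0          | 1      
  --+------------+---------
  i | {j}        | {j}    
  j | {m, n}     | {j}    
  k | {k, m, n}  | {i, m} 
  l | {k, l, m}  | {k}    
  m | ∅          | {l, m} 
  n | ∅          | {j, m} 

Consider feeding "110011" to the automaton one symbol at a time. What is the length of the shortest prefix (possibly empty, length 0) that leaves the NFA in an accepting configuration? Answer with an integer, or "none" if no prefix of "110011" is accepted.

1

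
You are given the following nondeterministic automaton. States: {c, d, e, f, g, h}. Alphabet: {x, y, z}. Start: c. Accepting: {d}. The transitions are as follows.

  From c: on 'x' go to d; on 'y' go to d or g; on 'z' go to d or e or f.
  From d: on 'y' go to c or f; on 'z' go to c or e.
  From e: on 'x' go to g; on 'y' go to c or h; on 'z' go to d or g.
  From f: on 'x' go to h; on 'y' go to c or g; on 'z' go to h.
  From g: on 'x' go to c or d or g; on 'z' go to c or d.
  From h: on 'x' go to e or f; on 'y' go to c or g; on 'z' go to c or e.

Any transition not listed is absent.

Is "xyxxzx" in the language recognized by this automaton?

Yes

Start in {c}.
Read 'x': c→{d}; now {d}.
Read 'y': d→{c, f}; now {c, f}.
Read 'x': c→{d}, f→{h}; now {d, h}.
Read 'x': d→∅, h→{e, f}; now {e, f}.
Read 'z': e→{d, g}, f→{h}; now {d, g, h}.
Read 'x': d→∅, g→{c, d, g}, h→{e, f}; now {c, d, e, f, g}.
The final set {c, d, e, f, g} contains the accepting state d.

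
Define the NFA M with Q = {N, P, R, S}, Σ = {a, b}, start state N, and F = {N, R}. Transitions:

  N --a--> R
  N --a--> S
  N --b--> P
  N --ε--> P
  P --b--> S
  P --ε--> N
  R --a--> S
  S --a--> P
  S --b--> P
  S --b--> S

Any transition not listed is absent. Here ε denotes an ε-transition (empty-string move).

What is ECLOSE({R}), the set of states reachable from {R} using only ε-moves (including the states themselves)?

{R}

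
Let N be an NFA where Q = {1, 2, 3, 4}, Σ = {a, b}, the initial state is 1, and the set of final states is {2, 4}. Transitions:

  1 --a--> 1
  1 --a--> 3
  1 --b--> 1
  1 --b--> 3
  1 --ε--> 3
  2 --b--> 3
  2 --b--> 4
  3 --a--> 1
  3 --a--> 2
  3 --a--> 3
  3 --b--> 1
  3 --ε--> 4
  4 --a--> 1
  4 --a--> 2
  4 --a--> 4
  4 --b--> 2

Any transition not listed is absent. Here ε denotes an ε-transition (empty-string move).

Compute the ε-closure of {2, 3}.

Begin with {2, 3}.
ε-move 3 → 4; add 4.

{2, 3, 4}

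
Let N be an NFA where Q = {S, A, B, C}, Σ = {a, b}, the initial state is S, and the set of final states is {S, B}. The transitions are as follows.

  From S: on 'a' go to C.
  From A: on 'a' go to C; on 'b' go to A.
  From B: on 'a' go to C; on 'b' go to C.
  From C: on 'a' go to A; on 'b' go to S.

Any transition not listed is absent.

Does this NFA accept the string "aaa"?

No

Start in {S}.
Read 'a': S→{C}; now {C}.
Read 'a': C→{A}; now {A}.
Read 'a': A→{C}; now {C}.
The final set {C} contains no accepting state.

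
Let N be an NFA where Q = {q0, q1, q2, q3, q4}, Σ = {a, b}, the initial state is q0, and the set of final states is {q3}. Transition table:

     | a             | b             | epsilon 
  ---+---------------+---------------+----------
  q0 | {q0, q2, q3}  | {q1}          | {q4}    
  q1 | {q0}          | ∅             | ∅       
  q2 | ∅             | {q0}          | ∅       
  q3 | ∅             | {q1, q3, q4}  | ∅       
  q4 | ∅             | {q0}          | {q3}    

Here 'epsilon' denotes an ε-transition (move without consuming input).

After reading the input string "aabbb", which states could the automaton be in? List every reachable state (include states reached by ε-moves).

Start: ε-closure({q0}) = {q0, q3, q4}.
Read 'a': {q0, q3, q4} → {q0, q2, q3, q4}.
Read 'a': {q0, q2, q3, q4} → {q0, q2, q3, q4}.
Read 'b': {q0, q2, q3, q4} → {q0, q1, q3, q4}.
Read 'b': {q0, q1, q3, q4} → {q0, q1, q3, q4}.
Read 'b': {q0, q1, q3, q4} → {q0, q1, q3, q4}.

{q0, q1, q3, q4}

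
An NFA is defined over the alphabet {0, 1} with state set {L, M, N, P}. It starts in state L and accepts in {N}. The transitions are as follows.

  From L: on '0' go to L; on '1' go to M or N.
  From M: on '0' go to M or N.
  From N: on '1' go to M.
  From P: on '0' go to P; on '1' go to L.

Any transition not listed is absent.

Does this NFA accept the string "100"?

Yes

Start in {L}.
Read '1': L→{M, N}; now {M, N}.
Read '0': M→{M, N}, N→∅; now {M, N}.
Read '0': M→{M, N}, N→∅; now {M, N}.
The final set {M, N} contains the accepting state N.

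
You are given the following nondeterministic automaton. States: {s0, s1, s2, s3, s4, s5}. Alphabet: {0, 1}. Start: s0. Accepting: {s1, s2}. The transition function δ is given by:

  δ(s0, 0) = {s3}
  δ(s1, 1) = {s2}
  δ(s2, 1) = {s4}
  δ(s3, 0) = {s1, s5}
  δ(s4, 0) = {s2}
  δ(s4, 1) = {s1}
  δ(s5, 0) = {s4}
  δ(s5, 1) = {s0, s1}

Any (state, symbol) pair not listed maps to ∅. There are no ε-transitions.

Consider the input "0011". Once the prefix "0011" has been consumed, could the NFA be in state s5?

No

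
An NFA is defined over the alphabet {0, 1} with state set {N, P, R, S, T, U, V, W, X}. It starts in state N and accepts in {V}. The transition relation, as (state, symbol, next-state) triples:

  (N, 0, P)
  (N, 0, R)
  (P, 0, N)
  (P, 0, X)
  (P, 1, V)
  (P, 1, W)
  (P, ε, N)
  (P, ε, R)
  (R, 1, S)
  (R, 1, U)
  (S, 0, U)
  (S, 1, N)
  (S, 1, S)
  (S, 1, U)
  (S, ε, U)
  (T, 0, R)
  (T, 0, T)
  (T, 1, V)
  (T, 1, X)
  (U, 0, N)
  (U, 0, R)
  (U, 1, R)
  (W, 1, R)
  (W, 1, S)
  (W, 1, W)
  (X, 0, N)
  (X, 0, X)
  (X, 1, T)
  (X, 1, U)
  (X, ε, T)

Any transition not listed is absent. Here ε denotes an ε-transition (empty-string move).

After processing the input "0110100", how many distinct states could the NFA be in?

3

Start in {N}.
Read '0': {N} → {N, P, R}.
Read '1': {N, P, R} → {S, U, V, W}.
Read '1': {S, U, V, W} → {N, R, S, U, W}.
Read '0': {N, R, S, U, W} → {N, P, R, U}.
Read '1': {N, P, R, U} → {R, S, U, V, W}.
Read '0': {R, S, U, V, W} → {N, R, U}.
Read '0': {N, R, U} → {N, P, R}.
That set has 3 states.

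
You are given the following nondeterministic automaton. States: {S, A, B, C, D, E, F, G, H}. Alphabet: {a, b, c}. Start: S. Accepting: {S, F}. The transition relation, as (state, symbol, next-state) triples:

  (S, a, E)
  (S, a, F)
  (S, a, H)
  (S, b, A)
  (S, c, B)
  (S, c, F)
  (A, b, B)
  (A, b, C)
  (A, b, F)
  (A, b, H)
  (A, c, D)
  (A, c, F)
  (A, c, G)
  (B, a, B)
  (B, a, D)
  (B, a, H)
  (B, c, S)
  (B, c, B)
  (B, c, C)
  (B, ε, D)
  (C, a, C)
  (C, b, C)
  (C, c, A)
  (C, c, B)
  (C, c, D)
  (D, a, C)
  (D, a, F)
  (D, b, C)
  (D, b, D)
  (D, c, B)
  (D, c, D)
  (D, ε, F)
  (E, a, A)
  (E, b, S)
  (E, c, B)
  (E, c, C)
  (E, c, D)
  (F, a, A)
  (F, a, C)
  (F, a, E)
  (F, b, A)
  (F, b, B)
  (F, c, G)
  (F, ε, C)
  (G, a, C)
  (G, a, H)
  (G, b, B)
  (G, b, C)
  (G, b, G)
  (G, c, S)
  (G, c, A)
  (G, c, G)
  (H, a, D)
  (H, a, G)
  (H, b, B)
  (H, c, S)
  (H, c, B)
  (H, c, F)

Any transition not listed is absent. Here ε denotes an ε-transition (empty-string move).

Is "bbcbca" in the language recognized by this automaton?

Yes

Start in {S}.
Read 'b': S→{A}; now {A}.
Read 'b': A→{B, C, F, H}; union {B, C, F, H}; ε-closure = {B, C, D, F, H}.
Read 'c': B→{S, B, C}, C→{A, B, D}, D→{B, D}, F→{G}, H→{S, B, F}; now {S, A, B, C, D, F, G}.
Read 'b': S→{A}, A→{B, C, F, H}, B→∅, C→{C}, D→{C, D}, F→{A, B}, G→{B, C, G}; now {A, B, C, D, F, G, H}.
Read 'c': A→{D, F, G}, B→{S, B, C}, C→{A, B, D}, D→{B, D}, F→{G}, G→{S, A, G}, H→{S, B, F}; now {S, A, B, C, D, F, G}.
Read 'a': S→{E, F, H}, A→∅, B→{B, D, H}, C→{C}, D→{C, F}, F→{A, C, E}, G→{C, H}; now {A, B, C, D, E, F, H}.
The final set {A, B, C, D, E, F, H} contains the accepting state F.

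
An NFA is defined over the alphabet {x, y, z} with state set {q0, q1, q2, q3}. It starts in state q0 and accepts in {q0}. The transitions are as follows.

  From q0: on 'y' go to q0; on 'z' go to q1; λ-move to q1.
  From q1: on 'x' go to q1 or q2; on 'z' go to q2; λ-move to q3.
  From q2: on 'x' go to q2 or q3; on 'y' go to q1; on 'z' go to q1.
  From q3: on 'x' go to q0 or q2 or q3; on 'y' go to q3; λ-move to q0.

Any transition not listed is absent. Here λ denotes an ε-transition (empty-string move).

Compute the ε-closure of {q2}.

Begin with {q2}.
No ε-moves leave this set, so the closure equals the set itself.

{q2}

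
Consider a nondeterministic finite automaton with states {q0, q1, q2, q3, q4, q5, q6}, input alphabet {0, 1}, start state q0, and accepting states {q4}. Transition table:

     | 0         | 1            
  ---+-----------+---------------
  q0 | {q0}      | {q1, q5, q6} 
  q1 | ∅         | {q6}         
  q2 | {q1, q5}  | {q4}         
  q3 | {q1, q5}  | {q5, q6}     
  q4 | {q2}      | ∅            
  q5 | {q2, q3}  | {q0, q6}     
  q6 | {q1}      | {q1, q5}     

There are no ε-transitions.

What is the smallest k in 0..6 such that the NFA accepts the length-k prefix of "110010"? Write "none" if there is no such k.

none

Start in {q0}.
Read '1': {q0} → {q1, q5, q6}.
Read '1': {q1, q5, q6} → {q0, q1, q5, q6}.
Read '0': {q0, q1, q5, q6} → {q0, q1, q2, q3}.
Read '0': {q0, q1, q2, q3} → {q0, q1, q5}.
Read '1': {q0, q1, q5} → {q0, q1, q5, q6}.
Read '0': {q0, q1, q5, q6} → {q0, q1, q2, q3}.
No reachable set along the way intersects F.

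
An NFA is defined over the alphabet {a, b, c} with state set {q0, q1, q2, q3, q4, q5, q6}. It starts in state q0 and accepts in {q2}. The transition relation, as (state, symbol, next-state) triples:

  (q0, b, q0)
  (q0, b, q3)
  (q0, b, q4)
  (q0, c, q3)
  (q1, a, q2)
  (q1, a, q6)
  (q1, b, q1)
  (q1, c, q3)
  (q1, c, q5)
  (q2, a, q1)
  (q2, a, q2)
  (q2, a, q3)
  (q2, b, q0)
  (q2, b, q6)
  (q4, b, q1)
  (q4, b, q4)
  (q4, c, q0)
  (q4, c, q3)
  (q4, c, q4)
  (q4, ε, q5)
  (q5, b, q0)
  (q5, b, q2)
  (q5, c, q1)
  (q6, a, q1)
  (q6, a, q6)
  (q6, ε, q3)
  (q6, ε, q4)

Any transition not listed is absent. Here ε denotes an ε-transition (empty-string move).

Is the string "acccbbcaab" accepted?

No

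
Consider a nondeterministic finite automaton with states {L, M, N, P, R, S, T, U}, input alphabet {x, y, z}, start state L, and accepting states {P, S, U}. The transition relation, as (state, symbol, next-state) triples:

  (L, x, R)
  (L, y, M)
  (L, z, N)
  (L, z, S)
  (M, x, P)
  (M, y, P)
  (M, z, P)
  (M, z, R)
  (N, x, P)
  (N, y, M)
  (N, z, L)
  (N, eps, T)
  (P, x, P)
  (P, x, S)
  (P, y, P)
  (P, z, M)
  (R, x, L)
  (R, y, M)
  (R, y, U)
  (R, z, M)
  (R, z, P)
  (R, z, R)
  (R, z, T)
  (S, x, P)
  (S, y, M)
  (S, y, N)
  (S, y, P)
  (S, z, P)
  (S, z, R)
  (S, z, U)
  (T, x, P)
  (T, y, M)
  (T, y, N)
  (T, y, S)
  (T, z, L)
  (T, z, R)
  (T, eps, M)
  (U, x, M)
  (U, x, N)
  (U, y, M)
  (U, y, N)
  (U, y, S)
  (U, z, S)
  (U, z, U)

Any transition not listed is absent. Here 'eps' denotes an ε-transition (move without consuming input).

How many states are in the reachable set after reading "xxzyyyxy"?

4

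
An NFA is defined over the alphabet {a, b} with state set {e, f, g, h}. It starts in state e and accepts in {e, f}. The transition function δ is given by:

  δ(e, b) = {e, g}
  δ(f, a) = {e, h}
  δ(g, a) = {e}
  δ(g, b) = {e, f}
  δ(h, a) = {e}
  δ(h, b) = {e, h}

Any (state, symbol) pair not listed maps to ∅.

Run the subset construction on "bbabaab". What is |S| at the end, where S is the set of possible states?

Start in {e}.
Read 'b': {e} → {e, g}.
Read 'b': {e, g} → {e, f, g}.
Read 'a': {e, f, g} → {e, h}.
Read 'b': {e, h} → {e, g, h}.
Read 'a': {e, g, h} → {e}.
Read 'a': {e} → ∅.
The set is empty and remains empty for the remaining 1 symbol.
That set has 0 states.

0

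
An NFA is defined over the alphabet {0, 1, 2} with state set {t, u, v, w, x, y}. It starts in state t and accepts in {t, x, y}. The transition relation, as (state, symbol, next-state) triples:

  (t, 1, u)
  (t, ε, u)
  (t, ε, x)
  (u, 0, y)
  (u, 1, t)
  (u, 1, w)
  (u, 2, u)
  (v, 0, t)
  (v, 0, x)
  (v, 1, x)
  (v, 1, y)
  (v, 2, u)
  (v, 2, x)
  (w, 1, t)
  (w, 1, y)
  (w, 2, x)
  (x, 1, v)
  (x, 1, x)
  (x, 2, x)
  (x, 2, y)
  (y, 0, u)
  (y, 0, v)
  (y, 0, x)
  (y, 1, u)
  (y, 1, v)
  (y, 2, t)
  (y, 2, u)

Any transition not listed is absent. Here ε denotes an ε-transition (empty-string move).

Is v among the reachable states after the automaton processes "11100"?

Start: ε-closure({t}) = {t, u, x}.
Read '1': t→{u}, u→{t, w}, x→{v, x}; now {t, u, v, w, x}.
Read '1': t→{u}, u→{t, w}, v→{x, y}, w→{t, y}, x→{v, x}; now {t, u, v, w, x, y}.
Read '1': t→{u}, u→{t, w}, v→{x, y}, w→{t, y}, x→{v, x}, y→{u, v}; now {t, u, v, w, x, y}.
Read '0': t→∅, u→{y}, v→{t, x}, w→∅, x→∅, y→{u, v, x}; now {t, u, v, x, y}.
Read '0': t→∅, u→{y}, v→{t, x}, x→∅, y→{u, v, x}; now {t, u, v, x, y}.
State v is in {t, u, v, x, y}.

Yes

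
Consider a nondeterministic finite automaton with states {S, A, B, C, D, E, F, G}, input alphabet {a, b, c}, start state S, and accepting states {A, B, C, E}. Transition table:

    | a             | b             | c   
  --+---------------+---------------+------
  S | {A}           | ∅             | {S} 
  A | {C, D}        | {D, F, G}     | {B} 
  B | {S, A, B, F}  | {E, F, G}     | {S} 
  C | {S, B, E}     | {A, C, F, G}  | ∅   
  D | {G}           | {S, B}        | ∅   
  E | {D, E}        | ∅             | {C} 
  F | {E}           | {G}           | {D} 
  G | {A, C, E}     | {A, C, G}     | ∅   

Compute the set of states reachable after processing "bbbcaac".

∅

Start in {S}.
Read 'b': {S} → ∅.
The set is empty and remains empty for the remaining 6 symbols.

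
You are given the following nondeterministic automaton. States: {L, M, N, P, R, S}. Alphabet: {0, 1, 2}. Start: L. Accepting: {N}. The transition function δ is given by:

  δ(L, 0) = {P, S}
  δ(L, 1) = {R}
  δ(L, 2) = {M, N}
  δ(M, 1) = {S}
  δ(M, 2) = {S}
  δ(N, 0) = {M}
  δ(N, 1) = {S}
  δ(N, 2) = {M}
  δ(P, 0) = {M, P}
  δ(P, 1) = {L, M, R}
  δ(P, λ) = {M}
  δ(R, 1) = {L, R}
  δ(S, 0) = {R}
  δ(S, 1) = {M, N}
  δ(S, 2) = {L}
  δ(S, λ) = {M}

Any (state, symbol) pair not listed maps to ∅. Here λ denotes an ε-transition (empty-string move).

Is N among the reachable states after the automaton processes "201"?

No

Start in {L}.
Read '2': L→{M, N}; now {M, N}.
Read '0': M→∅, N→{M}; now {M}.
Read '1': M→{S}; union {S}; ε-closure = {M, S}.
State N is not in {M, S}.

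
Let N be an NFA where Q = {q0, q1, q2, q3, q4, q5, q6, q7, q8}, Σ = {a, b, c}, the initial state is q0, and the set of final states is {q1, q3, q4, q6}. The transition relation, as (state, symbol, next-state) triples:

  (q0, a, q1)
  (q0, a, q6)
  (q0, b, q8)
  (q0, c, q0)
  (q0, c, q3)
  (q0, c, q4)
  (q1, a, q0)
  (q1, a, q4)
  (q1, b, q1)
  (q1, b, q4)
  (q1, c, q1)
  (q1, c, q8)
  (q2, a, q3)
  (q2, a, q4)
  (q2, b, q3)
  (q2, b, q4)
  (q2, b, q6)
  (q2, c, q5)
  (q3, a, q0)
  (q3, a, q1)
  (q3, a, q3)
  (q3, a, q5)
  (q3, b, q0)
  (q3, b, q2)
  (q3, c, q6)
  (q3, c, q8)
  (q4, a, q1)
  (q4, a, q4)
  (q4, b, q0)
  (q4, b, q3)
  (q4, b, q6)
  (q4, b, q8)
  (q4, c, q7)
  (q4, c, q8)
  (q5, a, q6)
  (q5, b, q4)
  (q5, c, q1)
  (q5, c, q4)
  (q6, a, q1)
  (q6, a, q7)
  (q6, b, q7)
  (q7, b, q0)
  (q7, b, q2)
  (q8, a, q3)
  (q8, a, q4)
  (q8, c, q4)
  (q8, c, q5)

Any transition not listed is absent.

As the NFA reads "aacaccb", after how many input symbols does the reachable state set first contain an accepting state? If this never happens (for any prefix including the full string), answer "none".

Start in {q0}.
Read 'a': q0→{q1, q6}; now {q1, q6}.
None of the earlier sets intersect F, but {q1, q6} does.

1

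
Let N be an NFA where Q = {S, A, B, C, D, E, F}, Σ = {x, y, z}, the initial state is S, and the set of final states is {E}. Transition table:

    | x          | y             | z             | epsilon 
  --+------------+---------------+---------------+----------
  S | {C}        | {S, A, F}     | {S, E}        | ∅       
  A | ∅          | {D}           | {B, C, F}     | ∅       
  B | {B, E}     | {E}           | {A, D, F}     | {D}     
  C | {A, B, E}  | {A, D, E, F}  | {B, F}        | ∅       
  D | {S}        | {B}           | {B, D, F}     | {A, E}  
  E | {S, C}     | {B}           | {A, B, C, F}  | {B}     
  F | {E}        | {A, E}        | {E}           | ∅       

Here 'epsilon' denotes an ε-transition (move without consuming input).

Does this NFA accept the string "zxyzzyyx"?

Yes

Start in {S}.
Read 'z': S→{S, E}; union {S, E}; ε-closure = {S, A, B, D, E}.
Read 'x': S→{C}, A→∅, B→{B, E}, D→{S}, E→{S, C}; union {S, B, C, E}; ε-closure = {S, A, B, C, D, E}.
Read 'y': S→{S, A, F}, A→{D}, B→{E}, C→{A, D, E, F}, D→{B}, E→{B}; now {S, A, B, D, E, F}.
Read 'z': S→{S, E}, A→{B, C, F}, B→{A, D, F}, D→{B, D, F}, E→{A, B, C, F}, F→{E}; now {S, A, B, C, D, E, F}.
Read 'z': S→{S, E}, A→{B, C, F}, B→{A, D, F}, C→{B, F}, D→{B, D, F}, E→{A, B, C, F}, F→{E}; now {S, A, B, C, D, E, F}.
Read 'y': S→{S, A, F}, A→{D}, B→{E}, C→{A, D, E, F}, D→{B}, E→{B}, F→{A, E}; now {S, A, B, D, E, F}.
Read 'y': S→{S, A, F}, A→{D}, B→{E}, D→{B}, E→{B}, F→{A, E}; now {S, A, B, D, E, F}.
Read 'x': S→{C}, A→∅, B→{B, E}, D→{S}, E→{S, C}, F→{E}; union {S, B, C, E}; ε-closure = {S, A, B, C, D, E}.
The final set {S, A, B, C, D, E} contains the accepting state E.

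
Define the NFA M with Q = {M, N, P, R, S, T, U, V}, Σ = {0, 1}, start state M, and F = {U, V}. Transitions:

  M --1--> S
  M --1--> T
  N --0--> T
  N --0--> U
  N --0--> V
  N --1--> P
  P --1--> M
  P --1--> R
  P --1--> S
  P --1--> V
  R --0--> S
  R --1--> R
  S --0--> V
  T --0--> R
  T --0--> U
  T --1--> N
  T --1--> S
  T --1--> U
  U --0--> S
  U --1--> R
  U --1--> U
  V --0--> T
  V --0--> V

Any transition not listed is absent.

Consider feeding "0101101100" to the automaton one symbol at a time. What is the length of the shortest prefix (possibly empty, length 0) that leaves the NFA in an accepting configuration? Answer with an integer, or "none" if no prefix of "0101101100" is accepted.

none

Start in {M}.
Read '0': M→∅; now ∅.
The set is empty and remains empty for the remaining 9 symbols.
No reachable set along the way intersects F.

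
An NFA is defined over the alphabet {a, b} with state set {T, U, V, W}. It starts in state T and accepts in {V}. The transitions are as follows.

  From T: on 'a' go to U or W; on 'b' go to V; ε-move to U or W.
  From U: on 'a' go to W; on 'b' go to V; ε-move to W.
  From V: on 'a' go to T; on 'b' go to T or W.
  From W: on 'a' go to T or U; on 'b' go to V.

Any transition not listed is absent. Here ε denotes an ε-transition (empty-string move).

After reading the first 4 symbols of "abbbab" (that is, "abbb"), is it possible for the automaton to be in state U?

No

Start: ε-closure({T}) = {T, U, W}.
Read 'a': {T, U, W} → {T, U, W}.
Read 'b': {T, U, W} → {V}.
Read 'b': {V} → {T, U, W}.
Read 'b': {T, U, W} → {V}.
State U is not in {V}.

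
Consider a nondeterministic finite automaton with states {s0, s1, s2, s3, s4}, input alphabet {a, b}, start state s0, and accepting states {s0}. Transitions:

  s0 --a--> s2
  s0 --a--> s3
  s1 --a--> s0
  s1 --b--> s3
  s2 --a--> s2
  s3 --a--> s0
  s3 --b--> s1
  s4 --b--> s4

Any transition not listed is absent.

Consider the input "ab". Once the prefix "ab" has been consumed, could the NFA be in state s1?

Start in {s0}.
Read 'a': s0→{s2, s3}; now {s2, s3}.
Read 'b': s2→∅, s3→{s1}; now {s1}.
State s1 is in {s1}.

Yes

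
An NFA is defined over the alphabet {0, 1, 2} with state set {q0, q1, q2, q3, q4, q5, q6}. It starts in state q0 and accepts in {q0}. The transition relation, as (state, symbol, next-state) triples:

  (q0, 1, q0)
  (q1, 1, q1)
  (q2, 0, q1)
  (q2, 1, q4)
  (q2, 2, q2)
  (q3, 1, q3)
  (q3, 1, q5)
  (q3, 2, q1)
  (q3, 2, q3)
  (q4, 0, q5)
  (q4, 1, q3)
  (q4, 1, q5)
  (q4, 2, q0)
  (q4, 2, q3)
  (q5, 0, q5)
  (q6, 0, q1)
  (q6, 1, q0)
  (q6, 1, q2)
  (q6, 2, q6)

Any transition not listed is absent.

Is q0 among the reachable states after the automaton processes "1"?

Start in {q0}.
Read '1': {q0} → {q0}.
State q0 is in {q0}.

Yes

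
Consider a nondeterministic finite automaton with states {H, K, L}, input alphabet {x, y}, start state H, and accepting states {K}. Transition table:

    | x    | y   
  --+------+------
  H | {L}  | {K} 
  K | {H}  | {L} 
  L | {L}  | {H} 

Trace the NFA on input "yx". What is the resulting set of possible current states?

{H}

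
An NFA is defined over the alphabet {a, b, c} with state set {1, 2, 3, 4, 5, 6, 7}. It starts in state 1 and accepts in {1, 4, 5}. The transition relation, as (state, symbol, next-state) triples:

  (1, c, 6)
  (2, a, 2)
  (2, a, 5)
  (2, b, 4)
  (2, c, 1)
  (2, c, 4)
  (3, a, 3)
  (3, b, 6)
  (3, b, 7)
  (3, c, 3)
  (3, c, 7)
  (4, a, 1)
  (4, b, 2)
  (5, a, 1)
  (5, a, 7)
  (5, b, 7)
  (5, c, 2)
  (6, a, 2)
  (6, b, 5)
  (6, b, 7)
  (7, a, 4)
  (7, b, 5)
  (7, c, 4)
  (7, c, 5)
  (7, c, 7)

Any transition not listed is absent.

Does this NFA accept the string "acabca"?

No

Start in {1}.
Read 'a': {1} → ∅.
The set is empty and remains empty for the remaining 5 symbols.
The final set ∅ contains no accepting state.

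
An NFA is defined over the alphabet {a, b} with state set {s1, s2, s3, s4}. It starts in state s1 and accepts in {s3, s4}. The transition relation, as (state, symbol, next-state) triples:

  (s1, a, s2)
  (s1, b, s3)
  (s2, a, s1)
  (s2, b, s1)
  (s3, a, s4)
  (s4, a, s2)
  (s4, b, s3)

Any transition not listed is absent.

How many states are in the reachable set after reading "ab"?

Start in {s1}.
Read 'a': {s1} → {s2}.
Read 'b': {s2} → {s1}.
That set has 1 state.

1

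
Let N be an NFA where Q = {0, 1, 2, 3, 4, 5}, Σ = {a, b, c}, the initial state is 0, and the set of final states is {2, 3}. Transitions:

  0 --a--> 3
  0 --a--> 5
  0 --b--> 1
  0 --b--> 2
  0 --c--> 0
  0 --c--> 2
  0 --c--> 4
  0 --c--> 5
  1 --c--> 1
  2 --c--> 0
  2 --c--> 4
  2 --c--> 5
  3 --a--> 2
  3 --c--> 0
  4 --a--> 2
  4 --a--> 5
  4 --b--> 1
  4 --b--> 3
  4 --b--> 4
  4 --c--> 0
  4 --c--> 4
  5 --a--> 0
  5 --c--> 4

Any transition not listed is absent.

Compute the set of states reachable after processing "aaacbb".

{1, 3, 4}

Start in {0}.
Read 'a': {0} → {3, 5}.
Read 'a': {3, 5} → {0, 2}.
Read 'a': {0, 2} → {3, 5}.
Read 'c': {3, 5} → {0, 4}.
Read 'b': {0, 4} → {1, 2, 3, 4}.
Read 'b': {1, 2, 3, 4} → {1, 3, 4}.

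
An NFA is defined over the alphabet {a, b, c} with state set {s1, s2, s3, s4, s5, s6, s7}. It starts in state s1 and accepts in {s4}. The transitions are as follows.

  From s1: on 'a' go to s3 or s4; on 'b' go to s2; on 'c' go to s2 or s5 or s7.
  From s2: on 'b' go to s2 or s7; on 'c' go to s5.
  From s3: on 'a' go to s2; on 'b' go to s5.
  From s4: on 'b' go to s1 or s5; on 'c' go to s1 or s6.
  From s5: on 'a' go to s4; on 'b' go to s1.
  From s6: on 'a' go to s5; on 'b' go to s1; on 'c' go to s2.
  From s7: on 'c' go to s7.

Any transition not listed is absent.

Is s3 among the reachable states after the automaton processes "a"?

Yes

Start in {s1}.
Read 'a': {s1} → {s3, s4}.
State s3 is in {s3, s4}.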